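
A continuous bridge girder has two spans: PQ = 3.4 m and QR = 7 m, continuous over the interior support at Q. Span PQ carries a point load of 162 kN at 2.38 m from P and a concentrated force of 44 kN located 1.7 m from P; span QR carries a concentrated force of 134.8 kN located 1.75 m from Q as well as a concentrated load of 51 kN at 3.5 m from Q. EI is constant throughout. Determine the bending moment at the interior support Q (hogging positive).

Take M_Q as the redundant. Released structure: two simple spans PQ and QR with a hinge at Q.
End slopes at the hinge Q, treating each span as simply supported:
  span PQ: point load 162 at a = 2.38: Pab(L + a)/(6LEI) = 111.4/EI
  span PQ: point load 44 at a = 1.7: Pab(L + a)/(6LEI) = 31.79/EI
  span QR: point load 134.8 at a = 1.75: Pab(L + b)/(6LEI) = 361.2/EI
  span QR: point load 51 at a = 3.5: Pab(L + b)/(6LEI) = 156.2/EI
  relative rotation θ_0 = (143.2 + 517.4)/EI = 660.6/EI
A unit hogging moment at Q produces rotation L₁/(3EI) + L₂/(3EI) = 3.467/EI.
Slope continuity at Q: θ_0 = M_Q·3.467/EI, so M_Q = 660.6/3.467 = 190.6 kN·m (hogging).

M_Q = 190.6 kN·m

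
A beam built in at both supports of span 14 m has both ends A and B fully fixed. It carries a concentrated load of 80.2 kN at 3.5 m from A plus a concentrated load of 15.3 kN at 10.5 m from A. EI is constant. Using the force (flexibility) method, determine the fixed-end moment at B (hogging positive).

Release both end moments; the primary structure is a simply-supported span AB with redundants M_A and M_B.
On the primary (simply-supported) span, the end slopes from the loading are:
  at A: point load 80.2 at a = 3.5: Pab(L + b)/(6LEI) = 859.6/EI
  at B: point load 80.2 at a = 3.5: Pab(L + a)/(6LEI) = 614/EI
  at A: point load 15.3 at a = 10.5: Pab(L + b)/(6LEI) = 117.1/EI
  at B: point load 15.3 at a = 10.5: Pab(L + a)/(6LEI) = 164/EI
  θ_A0 = 976.8/EI,  θ_B0 = 778/EI
Flexibility coefficients: a unit moment at one end gives L/(3EI) there and L/(6EI) at the far end, so f₁₁ = f₂₂ = 4.667/EI and f₁₂ = f₂₁ = 2.333/EI.
Compatibility — zero rotation at each built-in end:
  4.667 M_A + 2.333 M_B = 976.8
  2.333 M_A + 4.667 M_B = 778
Solving the pair gives M_A = 167.9 kN·m and M_B = 82.75 kN·m (hogging).

M_B = 82.75 kN·m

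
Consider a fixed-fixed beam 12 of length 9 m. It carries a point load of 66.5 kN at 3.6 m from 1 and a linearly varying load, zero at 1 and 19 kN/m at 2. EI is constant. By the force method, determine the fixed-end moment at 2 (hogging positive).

Take the two fixed-end moments M_1, M_2 as redundants; the released structure is the simple span 12.
On the primary (simply-supported) span, the end slopes from the loading are:
  at 1: point load 66.5 at a = 3.6: Pab(L + b)/(6LEI) = 344.7/EI
  at 2: point load 66.5 at a = 3.6: Pab(L + a)/(6LEI) = 301.6/EI
  at 1: triangular load, peak 19: 7w₀L³/(360EI) = 269.3/EI
  at 2: triangular load, peak 19: w₀L³/(45EI) = 307.8/EI
  θ_10 = 614.1/EI,  θ_20 = 609.4/EI
Flexibility coefficients: a unit moment at one end gives L/(3EI) there and L/(6EI) at the far end, so f₁₁ = f₂₂ = 3/EI and f₁₂ = f₂₁ = 1.5/EI.
Compatibility — zero rotation at each built-in end:
  3 M_1 + 1.5 M_2 = 614.1
  1.5 M_1 + 3 M_2 = 609.4
Solving the pair gives M_1 = 137.5 kN·m and M_2 = 134.4 kN·m (hogging).

M_2 = 134.4 kN·m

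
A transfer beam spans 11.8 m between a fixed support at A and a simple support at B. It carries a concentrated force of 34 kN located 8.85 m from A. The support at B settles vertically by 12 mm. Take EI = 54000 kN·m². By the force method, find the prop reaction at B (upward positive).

R_B = 20.33 kN

Remove the prop at B; the released (primary) structure is a cantilever built in at A.
Primary-structure tip deflection at B by superposition:
  point load 34 at a = 8.85: Pa²(3L − a)/(6EI) = 11784/EI
Flexibility coefficient — unit upward force at B: δ_{BB} = L³/(3EI) = 547.7/EI.
With EI = 54000 kN·m²: δ_0 = 0.21822 m and δ_{BB} = 0.010142 m/kN.
Compatibility — the beam at B must follow the support down by 0.012 m: δ_0 − R_B·δ_{BB} = 0.012, so R_B = (0.21822 − 0.012)/0.010142 = 20.33 kN.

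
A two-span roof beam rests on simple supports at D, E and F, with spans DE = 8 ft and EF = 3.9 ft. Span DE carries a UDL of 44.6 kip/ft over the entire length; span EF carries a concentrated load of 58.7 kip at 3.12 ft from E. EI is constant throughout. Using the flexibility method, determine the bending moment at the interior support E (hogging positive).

M_E = 247.1 kip·ft

Take M_E as the redundant. Released structure: two simple spans DE and EF with a hinge at E.
Rotations at E on the released spans (each span's end-slope, ×1/EI):
  span DE: UDL 44.6: wL³/(24EI) = 951.5/EI
  span EF: point load 58.7 at a = 3.12: Pab(L + b)/(6LEI) = 28.57/EI
  relative rotation θ_0 = (951.5 + 28.57)/EI = 980/EI
A unit hogging moment at E produces rotation L₁/(3EI) + L₂/(3EI) = 3.967/EI.
Slope continuity at E: θ_0 = M_E·3.967/EI, so M_E = 980/3.967 = 247.1 kip·ft (hogging).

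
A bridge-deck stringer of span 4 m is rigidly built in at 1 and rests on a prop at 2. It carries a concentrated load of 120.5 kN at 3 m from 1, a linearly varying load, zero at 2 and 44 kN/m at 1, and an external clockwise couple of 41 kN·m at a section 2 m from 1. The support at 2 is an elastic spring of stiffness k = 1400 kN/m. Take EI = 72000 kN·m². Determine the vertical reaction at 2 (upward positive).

Remove the prop at 2; the released (primary) structure is a cantilever built in at 1.
Free-end deflection of the primary structure under the applied loading (downward +):
  point load 120.5 at a = 3: Pa²(3L − a)/(6EI) = 1627/EI
  triangular load, peak 44 at the fixed end: w₀L⁴/(30EI) = 375.5/EI
  clockwise couple 41 at a = 2: M₀a(2L − a)/(2EI) = 246/EI
  δ_0 = 2248/EI
Flexibility coefficient — unit upward force at 2: δ_{22} = L³/(3EI) = 21.33/EI.
With EI = 72000 kN·m²: δ_0 = 0.031225 m and δ_{22} = 0.000296 m/kN.
Compatibility — the spring shortens by R_2/k under the reaction it provides: δ_0 − R_2·δ_{22} = R_2/k. With 1/k = 0.000714 m/kN, R_2 = δ_0 / (δ_{22} + 1/k) = 0.031225 / (0.000296 + 0.000714) = 30.9 kN.

R_2 = 30.9 kN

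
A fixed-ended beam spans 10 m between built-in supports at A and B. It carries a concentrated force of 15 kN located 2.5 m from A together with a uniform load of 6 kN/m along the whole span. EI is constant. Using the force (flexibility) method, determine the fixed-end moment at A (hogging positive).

Release both end moments; the primary structure is a simply-supported span AB with redundants M_A and M_B.
Simple-span end rotations at A and B under the given loads:
  at A: point load 15 at a = 2.5: Pab(L + b)/(6LEI) = 82.03/EI
  at B: point load 15 at a = 2.5: Pab(L + a)/(6LEI) = 58.59/EI
  at A: UDL 6: wL³/(24EI) = 250/EI
  at B: UDL 6: wL³/(24EI) = 250/EI
  θ_A0 = 332/EI,  θ_B0 = 308.6/EI
Flexibility coefficients: a unit moment at one end gives L/(3EI) there and L/(6EI) at the far end, so f₁₁ = f₂₂ = 3.333/EI and f₁₂ = f₂₁ = 1.667/EI.
Compatibility — zero rotation at each built-in end:
  3.333 M_A + 1.667 M_B = 332
  1.667 M_A + 3.333 M_B = 308.6
Solving the pair gives M_A = 71.09 kN·m and M_B = 57.03 kN·m (hogging).

M_A = 71.09 kN·m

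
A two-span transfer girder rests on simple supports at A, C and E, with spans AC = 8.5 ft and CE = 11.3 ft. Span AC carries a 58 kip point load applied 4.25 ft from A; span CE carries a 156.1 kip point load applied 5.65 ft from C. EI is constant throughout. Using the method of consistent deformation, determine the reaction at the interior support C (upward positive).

R_C = 154.1 kip

Release continuity at C by inserting a hinge; the redundant is the internal moment M_C. The primary structure is two simply-supported spans AC and CE.
End slopes at the hinge C, treating each span as simply supported:
  span AC: point load 58 at a = 4.25: Pab(L + a)/(6LEI) = 261.9/EI
  span CE: point load 156.1 at a = 5.65: Pab(L + b)/(6LEI) = 1246/EI
  relative rotation θ_0 = (261.9 + 1246)/EI = 1508/EI
A unit hogging moment at C produces rotation L₁/(3EI) + L₂/(3EI) = 6.6/EI.
Slope continuity at C: θ_0 = M_C·6.6/EI, so M_C = 1508/6.6 = 228.4 kip·ft (hogging).
Span AC, ΣM about A with M_C applied at C: R_C^{AC}·8.5 = 246.5 + 228.4, so R_C^{AC} = 55.87 kip and R_A = 58 − 55.87 = 2.125 kip.
Span CE, ΣM about E: R_C^{CE}·11.3 = 882 + 228.4, so R_C^{CE} = 98.27 kip and R_E = 156.1 − 98.27 = 57.83 kip.
R_C = 55.87 + 98.27 = 154.1 kip.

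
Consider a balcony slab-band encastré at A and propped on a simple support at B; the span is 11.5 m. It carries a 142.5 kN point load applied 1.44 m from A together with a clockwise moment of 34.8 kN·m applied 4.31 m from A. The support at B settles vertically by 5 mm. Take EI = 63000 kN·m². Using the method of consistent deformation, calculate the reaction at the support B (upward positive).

R_B = 5.355 kN

Choose R_B as the redundant. The primary structure is the cantilever fixed at A.
Deflection at B on the released cantilever, summing each load's contribution:
  point load 142.5 at a = 1.44: Pa²(3L − a)/(6EI) = 1628/EI
  clockwise couple 34.8 at a = 4.31: M₀a(2L − a)/(2EI) = 1402/EI
  δ_0 = 3030/EI
Tip deflection under a unit load at B: L³/(3EI) = 507/EI.
With EI = 63000 kN·m²: δ_0 = 0.048092 m and δ_{BB} = 0.008047 m/kN.
Compatibility — the beam at B must follow the support down by 0.005 m: δ_0 − R_B·δ_{BB} = 0.005, so R_B = (0.048092 − 0.005)/0.008047 = 5.355 kN.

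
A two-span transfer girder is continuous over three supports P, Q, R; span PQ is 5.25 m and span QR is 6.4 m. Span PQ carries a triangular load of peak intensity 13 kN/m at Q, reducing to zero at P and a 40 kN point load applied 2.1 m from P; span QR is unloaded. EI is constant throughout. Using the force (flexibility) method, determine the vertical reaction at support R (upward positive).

Take M_Q as the redundant. Released structure: two simple spans PQ and QR with a hinge at Q.
End slopes at the hinge Q, treating each span as simply supported:
  span PQ: triangular load, peak 13: w₀L³/(45EI) = 41.8/EI
  span PQ: point load 40 at a = 2.1: Pab(L + a)/(6LEI) = 61.74/EI
  relative rotation θ_0 = (103.5 + 0)/EI = 103.5/EI
A unit hogging moment at Q produces rotation L₁/(3EI) + L₂/(3EI) = 3.883/EI.
Compatibility: M_Q·(L₁+L₂)/(3EI) = θ_0, giving M_Q = 26.66 kN·m (hogging).
Span QR, ΣM about R: R_Q^{QR}·6.4 = 0 + 26.66, so R_Q^{QR} = 4.166 kN and R_R = 0 − 4.166 = -4.166 kN.

R_R = -4.166 kN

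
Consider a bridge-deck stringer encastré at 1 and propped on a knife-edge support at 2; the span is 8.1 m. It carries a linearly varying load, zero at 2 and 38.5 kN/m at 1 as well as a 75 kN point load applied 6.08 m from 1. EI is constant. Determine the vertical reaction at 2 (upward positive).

R_2 = 78.71 kN

Choose R_2 as the redundant. The primary structure is the cantilever fixed at 1.
Deflection at 2 on the released cantilever, summing each load's contribution:
  triangular load, peak 38.5 at the fixed end: w₀L⁴/(30EI) = 5524/EI
  point load 75 at a = 6.08: Pa²(3L − a)/(6EI) = 8419/EI
  δ_0 = 13943/EI
Flexibility coefficient — unit upward force at 2: δ_{22} = L³/(3EI) = 177.1/EI.
Compatibility at 2: δ_0 − R_2·δ_{22} = 0, so R_2 = 13943/177.1 = 78.71 kN.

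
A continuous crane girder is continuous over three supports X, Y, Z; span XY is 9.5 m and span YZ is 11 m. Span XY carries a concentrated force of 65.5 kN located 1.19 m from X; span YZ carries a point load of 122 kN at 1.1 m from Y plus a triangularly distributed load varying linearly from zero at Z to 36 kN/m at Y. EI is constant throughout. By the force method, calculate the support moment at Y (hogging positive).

Release continuity at Y by inserting a hinge; the redundant is the internal moment M_Y. The primary structure is two simply-supported spans XY and YZ.
End slopes at the hinge Y, treating each span as simply supported:
  span XY: point load 65.5 at a = 1.19: Pab(L + a)/(6LEI) = 121.5/EI
  span YZ: point load 122 at a = 1.1: Pab(L + b)/(6LEI) = 420.7/EI
  span YZ: triangular load, peak 36: w₀L³/(45EI) = 1065/EI
  relative rotation θ_0 = (121.5 + 1486)/EI = 1607/EI
A unit hogging moment at Y produces rotation L₁/(3EI) + L₂/(3EI) = 6.833/EI.
Slope continuity at Y: θ_0 = M_Y·6.833/EI, so M_Y = 1607/6.833 = 235.2 kN·m (hogging).

M_Y = 235.2 kN·m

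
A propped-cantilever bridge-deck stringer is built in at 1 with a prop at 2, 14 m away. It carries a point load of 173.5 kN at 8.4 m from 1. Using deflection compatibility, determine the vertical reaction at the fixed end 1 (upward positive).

R_1 = 98.55 kN

Take the reaction at 2 as the redundant and release it; the primary structure is a cantilever fixed at 1.
Deflection at 2 on the released cantilever, summing each load's contribution:
  point load 173.5 at a = 8.4: Pa²(3L − a)/(6EI) = 68556/EI
Flexibility coefficient — unit upward force at 2: δ_{22} = L³/(3EI) = 914.7/EI.
The prop prevents deflection at 2: R_2 = δ_0/δ_{22} = 68556/914.7 = 74.95 kN.
Vertical equilibrium: R_1 = ΣP − R_2 = 173.5 − 74.95 = 98.55 kN.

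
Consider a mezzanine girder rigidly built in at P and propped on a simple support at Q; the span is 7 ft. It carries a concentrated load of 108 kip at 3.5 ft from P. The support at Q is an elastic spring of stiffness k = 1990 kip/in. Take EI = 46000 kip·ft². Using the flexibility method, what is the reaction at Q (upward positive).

R_Q = 33.19 kip

Release the roller at Q. Primary structure: cantilever fixed at P.
Downward deflection at the released point Q due to the loads:
  point load 108 at a = 3.5: Pa²(3L − a)/(6EI) = 3859/EI
Flexibility coefficient — unit upward force at Q: δ_{QQ} = L³/(3EI) = 114.3/EI.
With EI = 46000 kip·ft²: δ_0 = 0.083886 ft and δ_{QQ} = 0.002486 ft/kip.
Compatibility — the spring shortens by R_Q/k under the reaction it provides: δ_0 − R_Q·δ_{QQ} = R_Q/k. With 1/k = 1/(1990×12) ft/kip = 0.000042 ft/kip, R_Q = δ_0 / (δ_{QQ} + 1/k) = 0.083886 / (0.002486 + 0.000042) = 33.19 kip.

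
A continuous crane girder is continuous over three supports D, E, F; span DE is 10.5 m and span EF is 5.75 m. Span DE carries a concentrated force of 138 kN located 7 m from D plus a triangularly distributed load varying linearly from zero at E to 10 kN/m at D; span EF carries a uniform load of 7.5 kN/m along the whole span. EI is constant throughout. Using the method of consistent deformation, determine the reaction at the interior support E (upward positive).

Insert a hinge at E; M_E is the redundant, and each span becomes simply supported.
Discontinuity in slope at E on the released structure — sum the simple-span end rotations:
  span DE: point load 138 at a = 7: Pab(L + a)/(6LEI) = 939.2/EI
  span DE: triangular load, peak 10: 7w₀L³/(360EI) = 225.1/EI
  span EF: UDL 7.5: wL³/(24EI) = 59.41/EI
  relative rotation θ_0 = (1164 + 59.41)/EI = 1224/EI
A unit hogging moment at E produces rotation L₁/(3EI) + L₂/(3EI) = 5.417/EI.
Compatibility: M_E·(L₁+L₂)/(3EI) = θ_0, giving M_E = 225.9 kN·m (hogging).
Span DE, ΣM about D with M_E applied at E: R_E^{DE}·10.5 = 1150 + 225.9, so R_E^{DE} = 131 kN and R_D = 190.5 − 131 = 59.48 kN.
Span EF, ΣM about F: R_E^{EF}·5.75 = 124 + 225.9, so R_E^{EF} = 60.85 kN and R_F = 43.12 − 60.85 = -17.73 kN.
R_E = 131 + 60.85 = 191.9 kN.

R_E = 191.9 kN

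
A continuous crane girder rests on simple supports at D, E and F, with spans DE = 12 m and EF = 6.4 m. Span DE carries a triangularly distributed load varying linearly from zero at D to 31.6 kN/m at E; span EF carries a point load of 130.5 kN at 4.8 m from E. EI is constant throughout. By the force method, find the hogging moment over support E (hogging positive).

M_E = 231.9 kN·m

Insert a hinge at E; M_E is the redundant, and each span becomes simply supported.
Rotations at E on the released spans (each span's end-slope, ×1/EI):
  span DE: triangular load, peak 31.6: w₀L³/(45EI) = 1213/EI
  span EF: point load 130.5 at a = 4.8: Pab(L + b)/(6LEI) = 208.8/EI
  relative rotation θ_0 = (1213 + 208.8)/EI = 1422/EI
A unit hogging moment at E produces rotation L₁/(3EI) + L₂/(3EI) = 6.133/EI.
Slope continuity at E: θ_0 = M_E·6.133/EI, so M_E = 1422/6.133 = 231.9 kN·m (hogging).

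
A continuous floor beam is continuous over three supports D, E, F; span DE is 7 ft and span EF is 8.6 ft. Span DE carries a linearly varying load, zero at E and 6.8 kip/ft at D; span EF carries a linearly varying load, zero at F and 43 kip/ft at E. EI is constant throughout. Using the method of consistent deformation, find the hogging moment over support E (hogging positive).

Insert a hinge at E; M_E is the redundant, and each span becomes simply supported.
Discontinuity in slope at E on the released structure — sum the simple-span end rotations:
  span DE: triangular load, peak 6.8: 7w₀L³/(360EI) = 45.35/EI
  span EF: triangular load, peak 43: w₀L³/(45EI) = 607.8/EI
  relative rotation θ_0 = (45.35 + 607.8)/EI = 653.1/EI
A unit hogging moment at E produces rotation L₁/(3EI) + L₂/(3EI) = 5.2/EI.
Slope continuity at E: θ_0 = M_E·5.2/EI, so M_E = 653.1/5.2 = 125.6 kip·ft (hogging).

M_E = 125.6 kip·ft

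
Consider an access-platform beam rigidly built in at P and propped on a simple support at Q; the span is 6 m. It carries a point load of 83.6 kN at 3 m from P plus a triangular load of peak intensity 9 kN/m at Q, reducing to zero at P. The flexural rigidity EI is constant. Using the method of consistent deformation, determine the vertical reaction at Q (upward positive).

R_Q = 40.98 kN

Remove the prop at Q; the released (primary) structure is a cantilever built in at P.
Free-end deflection of the primary structure under the applied loading (downward +):
  point load 83.6 at a = 3: Pa²(3L − a)/(6EI) = 1881/EI
  triangular load, peak 9 at the free end: 11w₀L⁴/(120EI) = 1069/EI
  δ_0 = 2950/EI
Flexibility coefficient — unit upward force at Q: δ_{QQ} = L³/(3EI) = 72/EI.
Compatibility at Q: δ_0 − R_Q·δ_{QQ} = 0, so R_Q = 2950/72 = 40.98 kN.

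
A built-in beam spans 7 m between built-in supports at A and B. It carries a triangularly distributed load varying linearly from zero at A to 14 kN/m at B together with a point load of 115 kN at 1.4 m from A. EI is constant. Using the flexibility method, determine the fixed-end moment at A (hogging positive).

Release both end moments; the primary structure is a simply-supported span AB with redundants M_A and M_B.
End rotations of the released simple span under the applied load (×1/EI):
  at A: triangular load, peak 14: 7w₀L³/(360EI) = 93.37/EI
  at B: triangular load, peak 14: w₀L³/(45EI) = 106.7/EI
  at A: point load 115 at a = 1.4: Pab(L + b)/(6LEI) = 270.5/EI
  at B: point load 115 at a = 1.4: Pab(L + a)/(6LEI) = 180.3/EI
  θ_A0 = 363.9/EI,  θ_B0 = 287/EI
Flexibility coefficients: a unit moment at one end gives L/(3EI) there and L/(6EI) at the far end, so f₁₁ = f₂₂ = 2.333/EI and f₁₂ = f₂₁ = 1.167/EI.
Compatibility — zero rotation at each built-in end:
  2.333 M_A + 1.167 M_B = 363.9
  1.167 M_A + 2.333 M_B = 287
Solving the pair gives M_A = 125.9 kN·m and M_B = 60.06 kN·m (hogging).

M_A = 125.9 kN·m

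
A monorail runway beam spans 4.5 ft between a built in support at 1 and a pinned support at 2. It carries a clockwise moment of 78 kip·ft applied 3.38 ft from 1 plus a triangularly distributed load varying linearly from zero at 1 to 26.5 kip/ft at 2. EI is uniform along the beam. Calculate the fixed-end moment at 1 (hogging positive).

M_1 = -0.4492 kip·ft

Choose R_2 as the redundant. The primary structure is the cantilever fixed at 1.
Downward deflection at the released point 2 due to the loads:
  clockwise couple 78 at a = 3.38: M₀a(2L − a)/(2EI) = 740.8/EI
  triangular load, peak 26.5 at the free end: 11w₀L⁴/(120EI) = 996.1/EI
  δ_0 = 1737/EI
Flexibility coefficient — unit upward force at 2: δ_{22} = L³/(3EI) = 30.38/EI.
The prop prevents deflection at 2: R_2 = δ_0/δ_{22} = 1737/30.38 = 57.18 kip.
Moment equilibrium about 1: M_1 = Σ(load moments about 1) − R_2·L = 256.9 − 57.18×4.5 = -0.4492 kip·ft.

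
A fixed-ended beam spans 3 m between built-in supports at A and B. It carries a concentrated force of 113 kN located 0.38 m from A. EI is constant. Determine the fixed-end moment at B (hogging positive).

Take the two fixed-end moments M_A, M_B as redundants; the released structure is the simple span AB.
On the primary (simply-supported) span, the end slopes from the loading are:
  at A: point load 113 at a = 0.38: Pab(L + b)/(6LEI) = 35.13/EI
  at B: point load 113 at a = 0.38: Pab(L + a)/(6LEI) = 21.13/EI
  θ_A0 = 35.13/EI,  θ_B0 = 21.13/EI
Flexibility coefficients: a unit moment at one end gives L/(3EI) there and L/(6EI) at the far end, so f₁₁ = f₂₂ = 1/EI and f₁₂ = f₂₁ = 0.5/EI.
Compatibility — zero rotation at each built-in end:
  1 M_A + 0.5 M_B = 35.13
  0.5 M_A + 1 M_B = 21.13
Solving the pair gives M_A = 32.75 kN·m and M_B = 4.75 kN·m (hogging).

M_B = 4.75 kN·m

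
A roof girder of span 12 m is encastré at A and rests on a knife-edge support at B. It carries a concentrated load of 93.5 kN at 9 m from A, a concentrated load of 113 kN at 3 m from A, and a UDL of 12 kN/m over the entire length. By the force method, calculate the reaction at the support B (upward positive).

Release the roller at B. Primary structure: cantilever fixed at A.
Free-end deflection of the primary structure under the applied loading (downward +):
  point load 93.5 at a = 9: Pa²(3L − a)/(6EI) = 34081/EI
  point load 113 at a = 3: Pa²(3L − a)/(6EI) = 5594/EI
  UDL 12: wL⁴/(8EI) = 31104/EI
  δ_0 = 70778/EI
Tip deflection under a unit load at B: L³/(3EI) = 576/EI.
Compatibility at B: δ_0 − R_B·δ_{BB} = 0, so R_B = 70778/576 = 122.9 kN.

R_B = 122.9 kN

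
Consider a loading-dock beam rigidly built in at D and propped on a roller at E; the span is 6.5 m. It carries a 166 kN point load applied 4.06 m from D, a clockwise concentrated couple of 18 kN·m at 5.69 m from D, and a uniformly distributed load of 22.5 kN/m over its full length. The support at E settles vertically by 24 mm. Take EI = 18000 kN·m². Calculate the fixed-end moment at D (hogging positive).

Choose R_E as the redundant. The primary structure is the cantilever fixed at D.
Primary-structure tip deflection at E by superposition:
  point load 166 at a = 4.06: Pa²(3L − a)/(6EI) = 7041/EI
  clockwise couple 18 at a = 5.69: M₀a(2L − a)/(2EI) = 374.3/EI
  UDL 22.5: wL⁴/(8EI) = 5020/EI
  δ_0 = 12436/EI
Tip deflection under a unit load at E: L³/(3EI) = 91.54/EI.
With EI = 18000 kN·m²: δ_0 = 0.6909 m and δ_{EE} = 0.005086 m/kN.
Compatibility — the beam at E must follow the support down by 0.024 m: δ_0 − R_E·δ_{EE} = 0.024, so R_E = (0.6909 − 0.024)/0.005086 = 131.1 kN.
Moment equilibrium about D: M_D = Σ(load moments about D) − R_E·L = 1167 − 131.1×6.5 = 314.9 kN·m.

M_D = 314.9 kN·m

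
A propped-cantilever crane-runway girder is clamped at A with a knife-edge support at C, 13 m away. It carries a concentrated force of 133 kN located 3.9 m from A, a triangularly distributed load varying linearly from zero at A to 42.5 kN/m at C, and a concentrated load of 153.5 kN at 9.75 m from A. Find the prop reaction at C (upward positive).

R_C = 265.2 kN

Remove the prop at C; the released (primary) structure is a cantilever built in at A.
Free-end deflection of the primary structure under the applied loading (downward +):
  point load 133 at a = 3.9: Pa²(3L − a)/(6EI) = 11834/EI
  triangular load, peak 42.5 at the free end: 11w₀L⁴/(120EI) = 111269/EI
  point load 153.5 at a = 9.75: Pa²(3L − a)/(6EI) = 71136/EI
  δ_0 = 194239/EI
Tip deflection under a unit load at C: L³/(3EI) = 732.3/EI.
Compatibility at C: δ_0 − R_C·δ_{CC} = 0, so R_C = 194239/732.3 = 265.2 kN.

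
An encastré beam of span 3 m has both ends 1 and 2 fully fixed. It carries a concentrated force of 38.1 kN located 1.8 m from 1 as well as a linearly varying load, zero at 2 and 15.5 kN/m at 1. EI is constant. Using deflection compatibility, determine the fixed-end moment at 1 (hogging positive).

Release both end moments; the primary structure is a simply-supported span 12 with redundants M_1 and M_2.
End rotations of the released simple span under the applied load (×1/EI):
  at 1: point load 38.1 at a = 1.8: Pab(L + b)/(6LEI) = 19.2/EI
  at 2: point load 38.1 at a = 1.8: Pab(L + a)/(6LEI) = 21.95/EI
  at 1: triangular load, peak 15.5: w₀L³/(45EI) = 9.3/EI
  at 2: triangular load, peak 15.5: 7w₀L³/(360EI) = 8.137/EI
  θ_10 = 28.5/EI,  θ_20 = 30.08/EI
Flexibility coefficients: a unit moment at one end gives L/(3EI) there and L/(6EI) at the far end, so f₁₁ = f₂₂ = 1/EI and f₁₂ = f₂₁ = 0.5/EI.
Compatibility — zero rotation at each built-in end:
  1 M_1 + 0.5 M_2 = 28.5
  0.5 M_1 + 1 M_2 = 30.08
Solving the pair gives M_1 = 17.95 kN·m and M_2 = 21.11 kN·m (hogging).

M_1 = 17.95 kN·m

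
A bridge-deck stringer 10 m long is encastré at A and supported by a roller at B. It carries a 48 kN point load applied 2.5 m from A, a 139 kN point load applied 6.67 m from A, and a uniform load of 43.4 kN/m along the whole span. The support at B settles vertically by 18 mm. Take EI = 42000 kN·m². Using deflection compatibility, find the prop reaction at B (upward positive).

Choose R_B as the redundant. The primary structure is the cantilever fixed at A.
Free-end deflection of the primary structure under the applied loading (downward +):
  point load 48 at a = 2.5: Pa²(3L − a)/(6EI) = 1375/EI
  point load 139 at a = 6.67: Pa²(3L − a)/(6EI) = 24045/EI
  UDL 43.4: wL⁴/(8EI) = 54250/EI
  δ_0 = 79670/EI
Flexibility coefficient — unit upward force at B: δ_{BB} = L³/(3EI) = 333.3/EI.
With EI = 42000 kN·m²: δ_0 = 1.8969 m and δ_{BB} = 0.007937 m/kN.
Compatibility — the beam at B must follow the support down by 0.018 m: δ_0 − R_B·δ_{BB} = 0.018, so R_B = (1.8969 − 0.018)/0.007937 = 236.7 kN.

R_B = 236.7 kN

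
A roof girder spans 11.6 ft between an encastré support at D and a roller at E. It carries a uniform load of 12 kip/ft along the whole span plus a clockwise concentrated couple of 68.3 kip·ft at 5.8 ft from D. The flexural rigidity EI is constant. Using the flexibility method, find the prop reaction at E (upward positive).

Take the reaction at E as the redundant and release it; the primary structure is a cantilever fixed at D.
Deflection at E on the released cantilever, summing each load's contribution:
  UDL 12: wL⁴/(8EI) = 27160/EI
  clockwise couple 68.3 at a = 5.8: M₀a(2L − a)/(2EI) = 3446/EI
  δ_0 = 30606/EI
Tip deflection under a unit load at E: L³/(3EI) = 520.3/EI.
Compatibility at E: δ_0 − R_E·δ_{EE} = 0, so R_E = 30606/520.3 = 58.82 kip.

R_E = 58.82 kip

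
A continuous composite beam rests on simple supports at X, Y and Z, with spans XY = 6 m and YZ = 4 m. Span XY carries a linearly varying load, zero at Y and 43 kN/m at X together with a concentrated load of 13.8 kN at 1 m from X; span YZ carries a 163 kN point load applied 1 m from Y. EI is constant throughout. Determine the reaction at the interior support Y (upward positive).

Insert a hinge at Y; M_Y is the redundant, and each span becomes simply supported.
Rotations at Y on the released spans (each span's end-slope, ×1/EI):
  span XY: triangular load, peak 43: 7w₀L³/(360EI) = 180.6/EI
  span XY: point load 13.8 at a = 1: Pab(L + a)/(6LEI) = 13.42/EI
  span YZ: point load 163 at a = 1: Pab(L + b)/(6LEI) = 142.6/EI
  relative rotation θ_0 = (194 + 142.6)/EI = 336.6/EI
A unit hogging moment at Y produces rotation L₁/(3EI) + L₂/(3EI) = 3.333/EI.
Compatibility: M_Y·(L₁+L₂)/(3EI) = θ_0, giving M_Y = 101 kN·m (hogging).
Span XY, ΣM about X with M_Y applied at Y: R_Y^{XY}·6 = 271.8 + 101, so R_Y^{XY} = 62.13 kN and R_X = 142.8 − 62.13 = 80.67 kN.
Span YZ, ΣM about Z: R_Y^{YZ}·4 = 489 + 101, so R_Y^{YZ} = 147.5 kN and R_Z = 163 − 147.5 = 15.5 kN.
R_Y = 62.13 + 147.5 = 209.6 kN.

R_Y = 209.6 kN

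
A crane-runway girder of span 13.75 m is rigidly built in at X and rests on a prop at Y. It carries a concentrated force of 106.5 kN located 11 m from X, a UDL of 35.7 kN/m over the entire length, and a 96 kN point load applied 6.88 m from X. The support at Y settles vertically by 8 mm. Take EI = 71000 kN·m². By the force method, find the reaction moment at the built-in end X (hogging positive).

Remove the prop at Y; the released (primary) structure is a cantilever built in at X.
Primary-structure tip deflection at Y by superposition:
  point load 106.5 at a = 11: Pa²(3L − a)/(6EI) = 64969/EI
  UDL 35.7: wL⁴/(8EI) = 159510/EI
  point load 96 at a = 6.88: Pa²(3L − a)/(6EI) = 26030/EI
  δ_0 = 250510/EI
Tip deflection under a unit load at Y: L³/(3EI) = 866.5/EI.
With EI = 71000 kN·m²: δ_0 = 3.5283 m and δ_{YY} = 0.012205 m/kN.
Compatibility — the beam at Y must follow the support down by 0.008 m: δ_0 − R_Y·δ_{YY} = 0.008, so R_Y = (3.5283 − 0.008)/0.012205 = 288.4 kN.
Moment equilibrium about X: M_X = Σ(load moments about X) − R_Y·L = 5207 − 288.4×13.75 = 1241 kN·m.

M_X = 1241 kN·m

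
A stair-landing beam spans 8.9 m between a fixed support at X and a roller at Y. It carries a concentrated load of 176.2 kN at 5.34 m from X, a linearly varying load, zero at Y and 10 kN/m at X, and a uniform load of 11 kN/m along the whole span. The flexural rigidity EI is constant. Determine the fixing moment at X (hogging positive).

M_X = 425.2 kN·m

Remove the prop at Y; the released (primary) structure is a cantilever built in at X.
Deflection at Y on the released cantilever, summing each load's contribution:
  point load 176.2 at a = 5.34: Pa²(3L − a)/(6EI) = 17887/EI
  triangular load, peak 10 at the fixed end: w₀L⁴/(30EI) = 2091/EI
  UDL 11: wL⁴/(8EI) = 8627/EI
  δ_0 = 28606/EI
Tip deflection under a unit load at Y: L³/(3EI) = 235/EI.
The prop prevents deflection at Y: R_Y = δ_0/δ_{YY} = 28606/235 = 121.7 kN.
Moment equilibrium about X: M_X = Σ(load moments about X) − R_Y·L = 1509 − 121.7×8.9 = 425.2 kN·m.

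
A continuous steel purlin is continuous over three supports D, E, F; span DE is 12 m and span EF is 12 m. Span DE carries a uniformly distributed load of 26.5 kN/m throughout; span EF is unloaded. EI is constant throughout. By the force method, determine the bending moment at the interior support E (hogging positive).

Take M_E as the redundant. Released structure: two simple spans DE and EF with a hinge at E.
End slopes at the hinge E, treating each span as simply supported:
  span DE: UDL 26.5: wL³/(24EI) = 1908/EI
  relative rotation θ_0 = (1908 + 0)/EI = 1908/EI
A unit hogging moment at E produces rotation L₁/(3EI) + L₂/(3EI) = 8/EI.
Slope continuity at E: θ_0 = M_E·8/EI, so M_E = 1908/8 = 238.5 kN·m (hogging).

M_E = 238.5 kN·m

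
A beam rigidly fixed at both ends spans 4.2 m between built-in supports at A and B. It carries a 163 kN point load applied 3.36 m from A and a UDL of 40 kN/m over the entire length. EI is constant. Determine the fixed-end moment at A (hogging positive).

Take the two fixed-end moments M_A, M_B as redundants; the released structure is the simple span AB.
On the primary (simply-supported) span, the end slopes from the loading are:
  at A: point load 163 at a = 3.36: Pab(L + b)/(6LEI) = 92.01/EI
  at B: point load 163 at a = 3.36: Pab(L + a)/(6LEI) = 138/EI
  at A: UDL 40: wL³/(24EI) = 123.5/EI
  at B: UDL 40: wL³/(24EI) = 123.5/EI
  θ_A0 = 215.5/EI,  θ_B0 = 261.5/EI
Flexibility coefficients: a unit moment at one end gives L/(3EI) there and L/(6EI) at the far end, so f₁₁ = f₂₂ = 1.4/EI and f₁₂ = f₂₁ = 0.7/EI.
Compatibility — zero rotation at each built-in end:
  1.4 M_A + 0.7 M_B = 215.5
  0.7 M_A + 1.4 M_B = 261.5
Solving the pair gives M_A = 80.71 kN·m and M_B = 146.4 kN·m (hogging).

M_A = 80.71 kN·m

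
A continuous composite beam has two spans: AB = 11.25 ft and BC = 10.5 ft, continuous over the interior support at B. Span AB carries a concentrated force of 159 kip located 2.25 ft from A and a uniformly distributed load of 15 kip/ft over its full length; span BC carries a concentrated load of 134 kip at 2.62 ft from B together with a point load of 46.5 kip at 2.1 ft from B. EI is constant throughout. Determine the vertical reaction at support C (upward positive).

R_C = 8.752 kip

Take M_B as the redundant. Released structure: two simple spans AB and BC with a hinge at B.
Rotations at B on the released spans (each span's end-slope, ×1/EI):
  span AB: point load 159 at a = 2.25: Pab(L + a)/(6LEI) = 644/EI
  span AB: UDL 15: wL³/(24EI) = 889.9/EI
  span BC: point load 134 at a = 2.62: Pab(L + b)/(6LEI) = 807.1/EI
  span BC: point load 46.5 at a = 2.1: Pab(L + b)/(6LEI) = 246.1/EI
  relative rotation θ_0 = (1534 + 1053)/EI = 2587/EI
A unit hogging moment at B produces rotation L₁/(3EI) + L₂/(3EI) = 7.25/EI.
Compatibility: M_B·(L₁+L₂)/(3EI) = θ_0, giving M_B = 356.8 kip·ft (hogging).
Span BC, ΣM about C: R_B^{BC}·10.5 = 1447 + 356.8, so R_B^{BC} = 171.7 kip and R_C = 180.5 − 171.7 = 8.752 kip.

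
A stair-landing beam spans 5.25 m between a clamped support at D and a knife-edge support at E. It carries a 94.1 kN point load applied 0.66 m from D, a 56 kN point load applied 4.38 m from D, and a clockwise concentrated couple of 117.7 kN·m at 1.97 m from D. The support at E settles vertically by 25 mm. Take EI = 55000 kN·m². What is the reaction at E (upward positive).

R_E = 36.34 kN

Remove the prop at E; the released (primary) structure is a cantilever built in at D.
Free-end deflection of the primary structure under the applied loading (downward +):
  point load 94.1 at a = 0.66: Pa²(3L − a)/(6EI) = 103.1/EI
  point load 56 at a = 4.38: Pa²(3L − a)/(6EI) = 2036/EI
  clockwise couple 117.7 at a = 1.97: M₀a(2L − a)/(2EI) = 988.9/EI
  δ_0 = 3128/EI
Tip deflection under a unit load at E: L³/(3EI) = 48.23/EI.
With EI = 55000 kN·m²: δ_0 = 0.05687 m and δ_{EE} = 0.000877 m/kN.
Compatibility — the beam at E must follow the support down by 0.025 m: δ_0 − R_E·δ_{EE} = 0.025, so R_E = (0.05687 − 0.025)/0.000877 = 36.34 kN.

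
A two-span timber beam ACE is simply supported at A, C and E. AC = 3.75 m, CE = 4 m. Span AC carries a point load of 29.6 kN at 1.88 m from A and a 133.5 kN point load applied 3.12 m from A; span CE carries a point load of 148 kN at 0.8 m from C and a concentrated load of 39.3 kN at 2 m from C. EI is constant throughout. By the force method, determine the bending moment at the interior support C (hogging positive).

Take M_C as the redundant. Released structure: two simple spans AC and CE with a hinge at C.
End slopes at the hinge C, treating each span as simply supported:
  span AC: point load 29.6 at a = 1.88: Pab(L + a)/(6LEI) = 26.04/EI
  span AC: point load 133.5 at a = 3.12: Pab(L + a)/(6LEI) = 80.12/EI
  span CE: point load 148 at a = 0.8: Pab(L + b)/(6LEI) = 113.7/EI
  span CE: point load 39.3 at a = 2: Pab(L + b)/(6LEI) = 39.3/EI
  relative rotation θ_0 = (106.2 + 153)/EI = 259.1/EI
A unit hogging moment at C produces rotation L₁/(3EI) + L₂/(3EI) = 2.583/EI.
Slope continuity at C: θ_0 = M_C·2.583/EI, so M_C = 259.1/2.583 = 100.3 kN·m (hogging).

M_C = 100.3 kN·m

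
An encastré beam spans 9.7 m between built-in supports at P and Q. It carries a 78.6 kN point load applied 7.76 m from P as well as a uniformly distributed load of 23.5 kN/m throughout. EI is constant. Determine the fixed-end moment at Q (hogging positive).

M_Q = 281.8 kN·m

Release both end moments; the primary structure is a simply-supported span PQ with redundants M_P and M_Q.
Simple-span end rotations at P and Q under the given loads:
  at P: point load 78.6 at a = 7.76: Pab(L + b)/(6LEI) = 236.7/EI
  at Q: point load 78.6 at a = 7.76: Pab(L + a)/(6LEI) = 355/EI
  at P: UDL 23.5: wL³/(24EI) = 893.7/EI
  at Q: UDL 23.5: wL³/(24EI) = 893.7/EI
  θ_P0 = 1130/EI,  θ_Q0 = 1249/EI
Flexibility coefficients: a unit moment at one end gives L/(3EI) there and L/(6EI) at the far end, so f₁₁ = f₂₂ = 3.233/EI and f₁₂ = f₂₁ = 1.617/EI.
Compatibility — zero rotation at each built-in end:
  3.233 M_P + 1.617 M_Q = 1130
  1.617 M_P + 3.233 M_Q = 1249
Solving the pair gives M_P = 208.7 kN·m and M_Q = 281.8 kN·m (hogging).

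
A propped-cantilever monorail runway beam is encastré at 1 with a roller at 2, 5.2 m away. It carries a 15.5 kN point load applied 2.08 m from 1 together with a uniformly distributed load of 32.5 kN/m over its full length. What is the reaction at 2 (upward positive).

R_2 = 66.6 kN

Release the roller at 2. Primary structure: cantilever fixed at 1.
Primary-structure tip deflection at 2 by superposition:
  point load 15.5 at a = 2.08: Pa²(3L − a)/(6EI) = 151.1/EI
  UDL 32.5: wL⁴/(8EI) = 2970/EI
  δ_0 = 3121/EI
Flexibility coefficient — unit upward force at 2: δ_{22} = L³/(3EI) = 46.87/EI.
The prop prevents deflection at 2: R_2 = δ_0/δ_{22} = 3121/46.87 = 66.6 kN.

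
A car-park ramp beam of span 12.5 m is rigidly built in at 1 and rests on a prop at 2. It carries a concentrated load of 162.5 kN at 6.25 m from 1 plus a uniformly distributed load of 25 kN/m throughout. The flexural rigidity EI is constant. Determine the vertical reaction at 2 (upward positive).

R_2 = 168 kN

Remove the prop at 2; the released (primary) structure is a cantilever built in at 1.
Deflection at 2 on the released cantilever, summing each load's contribution:
  point load 162.5 at a = 6.25: Pa²(3L − a)/(6EI) = 33061/EI
  UDL 25: wL⁴/(8EI) = 76294/EI
  δ_0 = 109355/EI
Tip deflection under a unit load at 2: L³/(3EI) = 651/EI.
Compatibility at 2: δ_0 − R_2·δ_{22} = 0, so R_2 = 109355/651 = 168 kN.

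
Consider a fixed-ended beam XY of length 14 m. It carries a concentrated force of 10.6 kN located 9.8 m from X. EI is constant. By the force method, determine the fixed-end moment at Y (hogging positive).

Release both end moments; the primary structure is a simply-supported span XY with redundants M_X and M_Y.
End rotations of the released simple span under the applied load (×1/EI):
  at X: point load 10.6 at a = 9.8: Pab(L + b)/(6LEI) = 94.53/EI
  at Y: point load 10.6 at a = 9.8: Pab(L + a)/(6LEI) = 123.6/EI
  θ_X0 = 94.53/EI,  θ_Y0 = 123.6/EI
Flexibility coefficients: a unit moment at one end gives L/(3EI) there and L/(6EI) at the far end, so f₁₁ = f₂₂ = 4.667/EI and f₁₂ = f₂₁ = 2.333/EI.
Compatibility — zero rotation at each built-in end:
  4.667 M_X + 2.333 M_Y = 94.53
  2.333 M_X + 4.667 M_Y = 123.6
Solving the pair gives M_X = 9.349 kN·m and M_Y = 21.81 kN·m (hogging).

M_Y = 21.81 kN·m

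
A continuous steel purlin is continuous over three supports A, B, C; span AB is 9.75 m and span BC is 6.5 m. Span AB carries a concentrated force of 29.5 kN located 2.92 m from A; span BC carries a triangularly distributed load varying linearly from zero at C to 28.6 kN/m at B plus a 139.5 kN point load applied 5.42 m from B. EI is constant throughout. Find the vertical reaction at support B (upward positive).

R_B = 115.8 kN

Insert a hinge at B; M_B is the redundant, and each span becomes simply supported.
Discontinuity in slope at B on the released structure — sum the simple-span end rotations:
  span AB: point load 29.5 at a = 2.92: Pab(L + a)/(6LEI) = 127.4/EI
  span BC: triangular load, peak 28.6: w₀L³/(45EI) = 174.5/EI
  span BC: point load 139.5 at a = 5.42: Pab(L + b)/(6LEI) = 158.7/EI
  relative rotation θ_0 = (127.4 + 333.2)/EI = 460.7/EI
A unit hogging moment at B produces rotation L₁/(3EI) + L₂/(3EI) = 5.417/EI.
Slope continuity at B: θ_0 = M_B·5.417/EI, so M_B = 460.7/5.417 = 85.05 kN·m (hogging).
Span AB, ΣM about A with M_B applied at B: R_B^{AB}·9.75 = 86.14 + 85.05, so R_B^{AB} = 17.56 kN and R_A = 29.5 − 17.56 = 11.94 kN.
Span BC, ΣM about C: R_B^{BC}·6.5 = 553.4 + 85.05, so R_B^{BC} = 98.23 kN and R_C = 232.4 − 98.23 = 134.2 kN.
R_B = 17.56 + 98.23 = 115.8 kN.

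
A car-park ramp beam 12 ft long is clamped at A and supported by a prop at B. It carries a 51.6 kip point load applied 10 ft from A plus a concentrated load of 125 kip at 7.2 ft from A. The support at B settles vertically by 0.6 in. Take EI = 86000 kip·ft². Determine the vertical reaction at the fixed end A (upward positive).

R_A = 91.25 kip

Release the roller at B. Primary structure: cantilever fixed at A.
Deflection at B on the released cantilever, summing each load's contribution:
  point load 51.6 at a = 10: Pa²(3L − a)/(6EI) = 22360/EI
  point load 125 at a = 7.2: Pa²(3L − a)/(6EI) = 31104/EI
  δ_0 = 53464/EI
Flexibility coefficient — unit upward force at B: δ_{BB} = L³/(3EI) = 576/EI.
With EI = 86000 kip·ft²: δ_0 = 0.62167 ft and δ_{BB} = 0.006698 ft/kip.
Compatibility — the beam at B must follow the support down by 0.05 ft: δ_0 − R_B·δ_{BB} = 0.05, so R_B = (0.62167 − 0.05)/0.006698 = 85.35 kip.
Vertical equilibrium: R_A = ΣP − R_B = 176.6 − 85.35 = 91.25 kip.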